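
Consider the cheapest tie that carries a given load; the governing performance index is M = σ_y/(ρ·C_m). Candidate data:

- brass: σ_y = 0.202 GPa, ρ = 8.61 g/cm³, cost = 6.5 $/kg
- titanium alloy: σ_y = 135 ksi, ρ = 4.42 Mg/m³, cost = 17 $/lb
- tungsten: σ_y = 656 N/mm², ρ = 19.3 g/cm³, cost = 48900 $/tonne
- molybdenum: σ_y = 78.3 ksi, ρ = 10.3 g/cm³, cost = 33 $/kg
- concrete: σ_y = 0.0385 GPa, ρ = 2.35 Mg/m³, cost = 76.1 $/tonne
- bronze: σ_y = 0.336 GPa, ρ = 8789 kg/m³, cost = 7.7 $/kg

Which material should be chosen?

concrete

Normalizing units and computing the index:
  brass: σ_y = 202.0 MPa, ρ = 8610 kg/m³, cost = 6.500 $/kg
  titanium alloy: σ_y = 930.8 MPa, ρ = 4420 kg/m³, cost = 37.48 $/kg
  tungsten: σ_y = 656.0 MPa, ρ = 19300 kg/m³, cost = 48.90 $/kg
  molybdenum: σ_y = 539.9 MPa, ρ = 10300 kg/m³, cost = 33.00 $/kg
  concrete: σ_y = 38.50 MPa, ρ = 2350 kg/m³, cost = 0.07610 $/kg
  bronze: σ_y = 336.0 MPa, ρ = 8789 kg/m³, cost = 7.700 $/kg
  concrete: M = 215 kN·m per $
  titanium alloy: M = 5.62 kN·m per $
  bronze: M = 4.96 kN·m per $
  brass: M = 3.61 kN·m per $
  molybdenum: M = 1.59 kN·m per $
  tungsten: M = 0.695 kN·m per $
Highest index: concrete.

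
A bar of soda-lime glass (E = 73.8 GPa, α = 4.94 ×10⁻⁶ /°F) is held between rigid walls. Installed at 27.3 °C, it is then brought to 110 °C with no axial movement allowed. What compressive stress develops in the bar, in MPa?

α = 4.94×10⁻⁶/°F × 9/5 = 8.89×10⁻⁶/K.
ΔT = 82.70 K. Constrained thermal stress σ = E·α·ΔT = 73.80×10³ MPa × 8.89×10⁻⁶ × 82.70 = 54.3 MPa (compressive).

54.3 MPa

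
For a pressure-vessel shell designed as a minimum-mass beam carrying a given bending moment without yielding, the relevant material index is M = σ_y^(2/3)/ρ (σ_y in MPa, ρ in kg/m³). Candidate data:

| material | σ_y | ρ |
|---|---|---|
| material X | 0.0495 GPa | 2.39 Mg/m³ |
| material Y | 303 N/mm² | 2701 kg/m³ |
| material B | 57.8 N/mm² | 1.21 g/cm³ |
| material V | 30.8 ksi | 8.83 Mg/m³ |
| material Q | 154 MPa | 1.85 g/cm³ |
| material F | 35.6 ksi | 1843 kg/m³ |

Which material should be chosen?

Normalizing units and computing the index:
  material X: σ_y = 49.50 MPa, ρ = 2390 kg/m³
  material Y: σ_y = 303.0 MPa, ρ = 2701 kg/m³
  material B: σ_y = 57.80 MPa, ρ = 1210 kg/m³
  material V: σ_y = 212.4 MPa, ρ = 8830 kg/m³
  material Q: σ_y = 154.0 MPa, ρ = 1850 kg/m³
  material F: σ_y = 245.5 MPa, ρ = 1843 kg/m³
  material F: M = 21.3×10⁻³
  material Y: M = 16.7×10⁻³
  material Q: M = 15.5×10⁻³
  material B: M = 12.4×10⁻³
  material X: M = 5.64×10⁻³
  material V: M = 4.03×10⁻³
Material F ranks first.

material F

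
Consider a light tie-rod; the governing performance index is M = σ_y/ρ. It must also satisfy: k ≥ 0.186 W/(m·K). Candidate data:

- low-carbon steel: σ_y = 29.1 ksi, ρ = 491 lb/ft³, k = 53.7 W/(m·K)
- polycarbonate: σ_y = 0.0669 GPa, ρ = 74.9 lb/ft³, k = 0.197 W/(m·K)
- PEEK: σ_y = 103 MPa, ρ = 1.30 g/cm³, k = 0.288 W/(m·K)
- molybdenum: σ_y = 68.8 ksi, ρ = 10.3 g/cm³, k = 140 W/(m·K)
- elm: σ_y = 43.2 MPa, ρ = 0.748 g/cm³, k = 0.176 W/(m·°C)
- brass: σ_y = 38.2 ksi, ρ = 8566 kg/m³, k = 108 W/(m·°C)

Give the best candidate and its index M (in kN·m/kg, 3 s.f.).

Screen on constraints: k ≥ 0.186 W/(m·K). Survivors: low-carbon steel, polycarbonate, PEEK, molybdenum, brass.
Convert each candidate to consistent units, then evaluate M:
  low-carbon steel: σ_y = 200.6 MPa, ρ = 7865 kg/m³
  polycarbonate: σ_y = 66.90 MPa, ρ = 1200 kg/m³
  PEEK: σ_y = 103.0 MPa, ρ = 1300 kg/m³
  molybdenum: σ_y = 474.4 MPa, ρ = 10300 kg/m³
  brass: σ_y = 263.4 MPa, ρ = 8566 kg/m³
  PEEK: M = 79.2 kN·m/kg
  polycarbonate: M = 55.8 kN·m/kg
  molybdenum: M = 46.1 kN·m/kg
  brass: M = 30.7 kN·m/kg
  low-carbon steel: M = 25.5 kN·m/kg
Highest index: PEEK.

PEEK, M = 79.2 kN·m/kg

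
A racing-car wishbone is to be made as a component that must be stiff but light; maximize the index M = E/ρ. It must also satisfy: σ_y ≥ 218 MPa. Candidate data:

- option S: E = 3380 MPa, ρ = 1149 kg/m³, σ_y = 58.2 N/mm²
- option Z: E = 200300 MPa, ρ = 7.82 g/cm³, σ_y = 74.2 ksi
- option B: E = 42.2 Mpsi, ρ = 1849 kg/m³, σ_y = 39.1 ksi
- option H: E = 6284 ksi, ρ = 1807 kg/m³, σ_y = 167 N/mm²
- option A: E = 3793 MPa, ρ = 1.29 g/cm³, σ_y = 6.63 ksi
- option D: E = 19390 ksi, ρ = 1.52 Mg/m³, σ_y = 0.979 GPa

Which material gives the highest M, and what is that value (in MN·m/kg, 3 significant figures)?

option B, M = 157 MN·m/kg

Screen on constraints: σ_y ≥ 218 MPa. Survivors: option Z, option B, option D.
Convert each candidate to consistent units, then evaluate M:
  option Z: E = 200.3 GPa, ρ = 7820 kg/m³
  option B: E = 291.0 GPa, ρ = 1849 kg/m³
  option D: E = 133.7 GPa, ρ = 1520 kg/m³
  option B: M = 157 MN·m/kg
  option D: M = 88.0 MN·m/kg
  option Z: M = 25.6 MN·m/kg
The maximum is for option B.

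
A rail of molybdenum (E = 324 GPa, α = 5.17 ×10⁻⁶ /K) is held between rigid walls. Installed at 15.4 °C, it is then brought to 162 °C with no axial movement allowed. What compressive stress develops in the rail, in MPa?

ΔT = 146.6 K. Constrained thermal stress σ = E·α·ΔT = 324.0×10³ MPa × 5.17×10⁻⁶ × 146.6 = 246 MPa (compressive).

246 MPa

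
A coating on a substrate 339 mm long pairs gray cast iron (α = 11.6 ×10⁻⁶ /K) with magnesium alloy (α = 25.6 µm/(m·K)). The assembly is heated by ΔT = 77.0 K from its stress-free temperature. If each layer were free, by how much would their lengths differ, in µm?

Δα = |11.6 − 25.6|×10⁻⁶/K = 14.0×10⁻⁶/K.
ΔL_mismatch = Δα·L·ΔT = 14.0×10⁻⁶ × 339.0 mm × 77.0 K = 365 µm.

365 µm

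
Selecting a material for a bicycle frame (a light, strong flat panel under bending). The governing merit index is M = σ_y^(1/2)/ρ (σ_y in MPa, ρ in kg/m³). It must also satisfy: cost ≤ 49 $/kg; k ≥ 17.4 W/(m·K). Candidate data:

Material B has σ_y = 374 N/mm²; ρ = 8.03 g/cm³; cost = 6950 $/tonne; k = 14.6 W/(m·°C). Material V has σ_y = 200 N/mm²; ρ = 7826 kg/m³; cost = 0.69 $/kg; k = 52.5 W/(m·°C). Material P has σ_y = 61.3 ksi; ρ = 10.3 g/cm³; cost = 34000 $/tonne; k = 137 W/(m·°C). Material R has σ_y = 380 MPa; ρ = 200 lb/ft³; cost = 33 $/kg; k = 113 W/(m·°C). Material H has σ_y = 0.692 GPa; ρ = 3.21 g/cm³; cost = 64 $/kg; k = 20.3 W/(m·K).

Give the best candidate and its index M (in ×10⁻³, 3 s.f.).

material R, M = 6.08×10⁻³

Screen on constraints: cost ≤ 49 $/kg; k ≥ 17.4 W/(m·K). Survivors: material V, material P, material R.
Convert each candidate to consistent units, then evaluate M:
  material V: σ_y = 200.0 MPa, ρ = 7826 kg/m³
  material P: σ_y = 422.6 MPa, ρ = 10300 kg/m³
  material R: σ_y = 380.0 MPa, ρ = 3204 kg/m³
  material R: M = 6.08×10⁻³
  material P: M = 2.00×10⁻³
  material V: M = 1.81×10⁻³
Highest index: material R.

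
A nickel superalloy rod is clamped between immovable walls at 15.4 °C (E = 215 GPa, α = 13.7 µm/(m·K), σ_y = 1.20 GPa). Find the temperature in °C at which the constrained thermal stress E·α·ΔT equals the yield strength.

σ_y = 1.20 GPa = 1200 MPa.
E·α·ΔT = 1200 MPa ⇒ ΔT = 1200 / (215.0×10³ × 13.7×10⁻⁶) = 407.4 K.
T = 15.4 + 407.4 = 422.8 °C.

423 °C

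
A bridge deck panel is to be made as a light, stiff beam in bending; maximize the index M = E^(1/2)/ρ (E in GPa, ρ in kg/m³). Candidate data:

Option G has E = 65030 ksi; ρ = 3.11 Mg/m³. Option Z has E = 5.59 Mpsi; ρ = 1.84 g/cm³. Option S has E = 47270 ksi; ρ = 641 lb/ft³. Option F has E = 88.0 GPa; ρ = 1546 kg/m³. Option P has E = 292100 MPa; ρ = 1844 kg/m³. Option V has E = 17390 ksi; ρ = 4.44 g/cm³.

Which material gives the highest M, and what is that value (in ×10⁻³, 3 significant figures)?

option P, M = 9.27×10⁻³

Convert each candidate to consistent units, then evaluate M:
  option G: E = 448.4 GPa, ρ = 3110 kg/m³
  option Z: E = 38.54 GPa, ρ = 1840 kg/m³
  option S: E = 325.9 GPa, ρ = 10270 kg/m³
  option F: E = 88.00 GPa, ρ = 1546 kg/m³
  option P: E = 292.1 GPa, ρ = 1844 kg/m³
  option V: E = 119.9 GPa, ρ = 4440 kg/m³
  option P: M = 9.27×10⁻³
  option G: M = 6.81×10⁻³
  option F: M = 6.07×10⁻³
  option Z: M = 3.37×10⁻³
  option V: M = 2.47×10⁻³
  option S: M = 1.76×10⁻³
Option P has the largest M.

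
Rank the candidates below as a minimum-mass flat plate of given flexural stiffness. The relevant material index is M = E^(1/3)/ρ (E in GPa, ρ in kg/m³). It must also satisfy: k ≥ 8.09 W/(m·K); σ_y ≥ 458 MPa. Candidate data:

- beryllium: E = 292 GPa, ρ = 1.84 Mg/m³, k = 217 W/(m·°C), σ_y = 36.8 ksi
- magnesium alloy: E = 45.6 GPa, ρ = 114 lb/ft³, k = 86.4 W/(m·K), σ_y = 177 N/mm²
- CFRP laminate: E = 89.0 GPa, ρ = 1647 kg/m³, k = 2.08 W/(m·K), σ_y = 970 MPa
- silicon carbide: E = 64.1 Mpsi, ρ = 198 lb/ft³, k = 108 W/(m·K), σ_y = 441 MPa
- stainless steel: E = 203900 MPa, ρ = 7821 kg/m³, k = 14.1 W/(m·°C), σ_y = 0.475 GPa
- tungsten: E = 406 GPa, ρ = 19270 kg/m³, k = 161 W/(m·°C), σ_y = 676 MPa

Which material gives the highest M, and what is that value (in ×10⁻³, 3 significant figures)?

Screen on constraints: k ≥ 8.09 W/(m·K); σ_y ≥ 458 MPa. Survivors: stainless steel, tungsten.
Convert each candidate to consistent units, then evaluate M:
  stainless steel: E = 203.9 GPa, ρ = 7821 kg/m³
  tungsten: E = 406.0 GPa, ρ = 19270 kg/m³
  stainless steel: M = 0.753×10⁻³
  tungsten: M = 0.384×10⁻³
The maximum is for stainless steel.

stainless steel, M = 0.753×10⁻³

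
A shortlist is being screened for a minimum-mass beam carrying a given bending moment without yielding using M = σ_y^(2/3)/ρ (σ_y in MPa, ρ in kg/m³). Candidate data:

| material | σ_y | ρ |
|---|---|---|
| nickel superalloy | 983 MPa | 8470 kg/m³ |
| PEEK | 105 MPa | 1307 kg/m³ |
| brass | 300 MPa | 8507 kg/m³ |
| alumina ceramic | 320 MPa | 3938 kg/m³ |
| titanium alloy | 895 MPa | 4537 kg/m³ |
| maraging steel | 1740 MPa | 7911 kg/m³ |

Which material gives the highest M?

titanium alloy

Evaluate M for each candidate:
  titanium alloy: M = 20.5×10⁻³
  maraging steel: M = 18.3×10⁻³
  PEEK: M = 17.0×10⁻³
  alumina ceramic: M = 11.9×10⁻³
  nickel superalloy: M = 11.7×10⁻³
  brass: M = 5.27×10⁻³
The maximum is for titanium alloy.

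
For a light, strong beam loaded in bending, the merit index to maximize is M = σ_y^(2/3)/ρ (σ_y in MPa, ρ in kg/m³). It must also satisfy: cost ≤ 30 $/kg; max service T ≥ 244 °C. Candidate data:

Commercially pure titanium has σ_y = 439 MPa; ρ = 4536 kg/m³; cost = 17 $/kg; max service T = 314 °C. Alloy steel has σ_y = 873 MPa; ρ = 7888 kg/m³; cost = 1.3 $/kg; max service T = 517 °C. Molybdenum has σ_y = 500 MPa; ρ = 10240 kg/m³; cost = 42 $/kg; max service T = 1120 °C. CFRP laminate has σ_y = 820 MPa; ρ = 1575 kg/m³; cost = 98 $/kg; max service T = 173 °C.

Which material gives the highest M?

Screen on constraints: cost ≤ 30 $/kg; max service T ≥ 244 °C. Survivors: commercially pure titanium, alloy steel.
Per-candidate index values:
  commercially pure titanium: M = 12.7×10⁻³
  alloy steel: M = 11.6×10⁻³
Highest index: commercially pure titanium.

commercially pure titanium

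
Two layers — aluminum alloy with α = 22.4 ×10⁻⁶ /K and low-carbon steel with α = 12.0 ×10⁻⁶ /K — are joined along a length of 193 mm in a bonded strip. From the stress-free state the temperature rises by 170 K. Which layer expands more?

aluminum alloy

α(aluminum alloy) = 22.4×10⁻⁶/K vs α(low-carbon steel) = 12.0×10⁻⁶/K.
Higher α expands more for the same ΔT: aluminum alloy.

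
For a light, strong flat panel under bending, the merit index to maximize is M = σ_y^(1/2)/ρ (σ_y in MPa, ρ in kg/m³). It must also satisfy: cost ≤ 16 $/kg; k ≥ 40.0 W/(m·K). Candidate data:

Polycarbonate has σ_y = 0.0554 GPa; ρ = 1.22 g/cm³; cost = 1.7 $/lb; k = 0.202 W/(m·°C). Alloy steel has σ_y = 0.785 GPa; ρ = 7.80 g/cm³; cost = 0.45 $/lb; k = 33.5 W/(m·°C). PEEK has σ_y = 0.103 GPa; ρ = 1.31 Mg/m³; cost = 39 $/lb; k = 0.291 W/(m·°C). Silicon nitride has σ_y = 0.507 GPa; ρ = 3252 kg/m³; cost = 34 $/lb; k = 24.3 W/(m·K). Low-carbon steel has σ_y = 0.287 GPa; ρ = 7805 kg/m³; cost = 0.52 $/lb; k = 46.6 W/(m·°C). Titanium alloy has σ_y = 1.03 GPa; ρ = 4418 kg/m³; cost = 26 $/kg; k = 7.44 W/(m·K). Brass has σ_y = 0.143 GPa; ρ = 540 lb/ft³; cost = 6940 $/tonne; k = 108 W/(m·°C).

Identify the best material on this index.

low-carbon steel

Screen on constraints: cost ≤ 16 $/kg; k ≥ 40.0 W/(m·K). Survivors: low-carbon steel, brass.
In SI units:
  low-carbon steel: σ_y = 287.0 MPa, ρ = 7805 kg/m³
  brass: σ_y = 143.0 MPa, ρ = 8650 kg/m³
  low-carbon steel: M = 2.17×10⁻³
  brass: M = 1.38×10⁻³
Low-carbon steel ranks first.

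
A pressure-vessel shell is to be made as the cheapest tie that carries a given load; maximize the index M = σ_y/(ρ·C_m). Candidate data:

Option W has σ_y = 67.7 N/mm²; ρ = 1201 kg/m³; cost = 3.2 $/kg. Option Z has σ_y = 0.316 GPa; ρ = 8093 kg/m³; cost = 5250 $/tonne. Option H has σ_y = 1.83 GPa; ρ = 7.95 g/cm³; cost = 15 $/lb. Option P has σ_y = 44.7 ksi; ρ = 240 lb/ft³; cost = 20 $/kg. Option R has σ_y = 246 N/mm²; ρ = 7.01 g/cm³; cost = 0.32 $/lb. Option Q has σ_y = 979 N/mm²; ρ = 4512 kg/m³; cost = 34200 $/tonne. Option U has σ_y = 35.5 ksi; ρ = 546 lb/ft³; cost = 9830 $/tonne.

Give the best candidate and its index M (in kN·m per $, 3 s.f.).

After converting to SI:
  option W: σ_y = 67.70 MPa, ρ = 1201 kg/m³, cost = 3.200 $/kg
  option Z: σ_y = 316.0 MPa, ρ = 8093 kg/m³, cost = 5.250 $/kg
  option H: σ_y = 1830 MPa, ρ = 7950 kg/m³, cost = 33.07 $/kg
  option P: σ_y = 308.2 MPa, ρ = 3844 kg/m³, cost = 20.00 $/kg
  option R: σ_y = 246.0 MPa, ρ = 7010 kg/m³, cost = 0.7055 $/kg
  option Q: σ_y = 979.0 MPa, ρ = 4512 kg/m³, cost = 34.20 $/kg
  option U: σ_y = 244.8 MPa, ρ = 8746 kg/m³, cost = 9.830 $/kg
  option R: M = 49.7 kN·m per $
  option W: M = 17.6 kN·m per $
  option Z: M = 7.44 kN·m per $
  option H: M = 6.96 kN·m per $
  option Q: M = 6.34 kN·m per $
  option P: M = 4.01 kN·m per $
  option U: M = 2.85 kN·m per $
Option R has the largest M.

option R, M = 49.7 kN·m per $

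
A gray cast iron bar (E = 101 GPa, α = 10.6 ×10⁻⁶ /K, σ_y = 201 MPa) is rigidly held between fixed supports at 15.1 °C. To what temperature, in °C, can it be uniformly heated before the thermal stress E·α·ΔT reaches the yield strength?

E·α·ΔT = 201.0 MPa ⇒ ΔT = 201.0 / (101.0×10³ × 10.6×10⁻⁶) = 187.7 K.
T = 15.1 + 187.7 = 202.8 °C.

203 °C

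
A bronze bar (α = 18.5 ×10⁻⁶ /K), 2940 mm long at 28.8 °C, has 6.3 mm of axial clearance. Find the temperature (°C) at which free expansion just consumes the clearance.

α·L₀·ΔT = 6.3 mm ⇒ ΔT = 6.3 / (18.5×10⁻⁶ × 2940.0) = 115.8 K.
T = 28.8 + 115.8 = 144.6 °C.

145 °C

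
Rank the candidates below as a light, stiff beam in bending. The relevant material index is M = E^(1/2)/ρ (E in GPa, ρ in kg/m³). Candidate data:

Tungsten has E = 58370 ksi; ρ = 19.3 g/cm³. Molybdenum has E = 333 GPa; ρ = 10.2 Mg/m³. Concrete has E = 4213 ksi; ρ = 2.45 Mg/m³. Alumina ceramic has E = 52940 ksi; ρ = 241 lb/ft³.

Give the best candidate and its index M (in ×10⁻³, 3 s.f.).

alumina ceramic, M = 4.95×10⁻³

Normalizing units and computing the index:
  tungsten: E = 402.4 GPa, ρ = 19300 kg/m³
  molybdenum: E = 333.0 GPa, ρ = 10200 kg/m³
  concrete: E = 29.05 GPa, ρ = 2450 kg/m³
  alumina ceramic: E = 365.0 GPa, ρ = 3860 kg/m³
  alumina ceramic: M = 4.95×10⁻³
  concrete: M = 2.20×10⁻³
  molybdenum: M = 1.79×10⁻³
  tungsten: M = 1.04×10⁻³
The maximum is for alumina ceramic.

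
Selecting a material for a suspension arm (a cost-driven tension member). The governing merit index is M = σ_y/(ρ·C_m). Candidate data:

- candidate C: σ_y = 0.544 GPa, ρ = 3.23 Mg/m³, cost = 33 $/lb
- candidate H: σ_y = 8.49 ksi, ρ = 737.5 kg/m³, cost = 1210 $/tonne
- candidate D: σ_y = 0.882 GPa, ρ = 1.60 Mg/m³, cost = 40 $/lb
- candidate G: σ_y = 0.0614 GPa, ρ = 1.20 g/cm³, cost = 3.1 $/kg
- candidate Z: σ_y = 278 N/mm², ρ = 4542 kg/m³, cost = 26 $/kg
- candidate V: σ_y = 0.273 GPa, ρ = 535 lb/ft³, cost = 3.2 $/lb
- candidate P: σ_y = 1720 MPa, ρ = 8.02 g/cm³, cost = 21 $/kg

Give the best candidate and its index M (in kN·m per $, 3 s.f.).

In SI units:
  candidate C: σ_y = 544.0 MPa, ρ = 3230 kg/m³, cost = 72.75 $/kg
  candidate H: σ_y = 58.54 MPa, ρ = 737.5 kg/m³, cost = 1.210 $/kg
  candidate D: σ_y = 882.0 MPa, ρ = 1600 kg/m³, cost = 88.18 $/kg
  candidate G: σ_y = 61.40 MPa, ρ = 1200 kg/m³, cost = 3.100 $/kg
  candidate Z: σ_y = 278.0 MPa, ρ = 4542 kg/m³, cost = 26.00 $/kg
  candidate V: σ_y = 273.0 MPa, ρ = 8570 kg/m³, cost = 7.055 $/kg
  candidate P: σ_y = 1720 MPa, ρ = 8020 kg/m³, cost = 21.00 $/kg
  candidate H: M = 65.6 kN·m per $
  candidate G: M = 16.5 kN·m per $
  candidate P: M = 10.2 kN·m per $
  candidate D: M = 6.25 kN·m per $
  candidate V: M = 4.52 kN·m per $
  candidate Z: M = 2.35 kN·m per $
  candidate C: M = 2.32 kN·m per $
Candidate H has the largest M.

candidate H, M = 65.6 kN·m per $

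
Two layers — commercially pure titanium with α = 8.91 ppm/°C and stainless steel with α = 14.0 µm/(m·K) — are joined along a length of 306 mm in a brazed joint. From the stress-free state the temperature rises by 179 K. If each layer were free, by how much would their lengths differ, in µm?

Δα = |8.91 − 14.0|×10⁻⁶/K = 5.09×10⁻⁶/K.
ΔL_mismatch = Δα·L·ΔT = 5.09×10⁻⁶ × 306.0 mm × 179.0 K = 279 µm.

279 µm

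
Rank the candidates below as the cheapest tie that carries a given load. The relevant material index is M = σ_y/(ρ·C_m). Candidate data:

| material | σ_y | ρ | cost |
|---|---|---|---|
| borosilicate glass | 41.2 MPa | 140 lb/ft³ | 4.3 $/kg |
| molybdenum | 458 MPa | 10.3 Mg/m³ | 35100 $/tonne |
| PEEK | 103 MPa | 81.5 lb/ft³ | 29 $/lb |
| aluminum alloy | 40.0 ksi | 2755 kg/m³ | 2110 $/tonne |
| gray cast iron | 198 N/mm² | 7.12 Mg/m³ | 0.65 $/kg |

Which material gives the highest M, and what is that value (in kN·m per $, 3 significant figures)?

After converting to SI:
  borosilicate glass: σ_y = 41.20 MPa, ρ = 2243 kg/m³, cost = 4.300 $/kg
  molybdenum: σ_y = 458.0 MPa, ρ = 10300 kg/m³, cost = 35.10 $/kg
  PEEK: σ_y = 103.0 MPa, ρ = 1306 kg/m³, cost = 63.93 $/kg
  aluminum alloy: σ_y = 275.8 MPa, ρ = 2755 kg/m³, cost = 2.110 $/kg
  gray cast iron: σ_y = 198.0 MPa, ρ = 7120 kg/m³, cost = 0.6500 $/kg
  aluminum alloy: M = 47.4 kN·m per $
  gray cast iron: M = 42.8 kN·m per $
  borosilicate glass: M = 4.27 kN·m per $
  molybdenum: M = 1.27 kN·m per $
  PEEK: M = 1.23 kN·m per $
Aluminum alloy ranks first.

aluminum alloy, M = 47.4 kN·m per $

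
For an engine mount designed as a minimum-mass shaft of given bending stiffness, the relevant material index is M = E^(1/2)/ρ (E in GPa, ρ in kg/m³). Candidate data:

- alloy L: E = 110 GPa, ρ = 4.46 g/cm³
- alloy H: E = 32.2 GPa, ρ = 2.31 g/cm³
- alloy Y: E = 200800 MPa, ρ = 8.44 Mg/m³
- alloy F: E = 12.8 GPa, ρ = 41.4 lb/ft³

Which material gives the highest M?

Convert each candidate to consistent units, then evaluate M:
  alloy L: E = 110.0 GPa, ρ = 4460 kg/m³
  alloy H: E = 32.20 GPa, ρ = 2310 kg/m³
  alloy Y: E = 200.8 GPa, ρ = 8440 kg/m³
  alloy F: E = 12.80 GPa, ρ = 663.2 kg/m³
  alloy F: M = 5.39×10⁻³
  alloy H: M = 2.46×10⁻³
  alloy L: M = 2.35×10⁻³
  alloy Y: M = 1.68×10⁻³
Alloy F ranks first.

alloy F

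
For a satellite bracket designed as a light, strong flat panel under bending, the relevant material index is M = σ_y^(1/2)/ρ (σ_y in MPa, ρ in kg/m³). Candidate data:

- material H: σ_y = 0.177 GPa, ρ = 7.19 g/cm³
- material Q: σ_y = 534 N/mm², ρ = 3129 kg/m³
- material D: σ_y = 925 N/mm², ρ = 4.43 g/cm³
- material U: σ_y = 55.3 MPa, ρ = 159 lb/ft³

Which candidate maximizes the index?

After converting to SI:
  material H: σ_y = 177.0 MPa, ρ = 7190 kg/m³
  material Q: σ_y = 534.0 MPa, ρ = 3129 kg/m³
  material D: σ_y = 925.0 MPa, ρ = 4430 kg/m³
  material U: σ_y = 55.30 MPa, ρ = 2547 kg/m³
  material Q: M = 7.39×10⁻³
  material D: M = 6.87×10⁻³
  material U: M = 2.92×10⁻³
  material H: M = 1.85×10⁻³
Highest index: material Q.

material Q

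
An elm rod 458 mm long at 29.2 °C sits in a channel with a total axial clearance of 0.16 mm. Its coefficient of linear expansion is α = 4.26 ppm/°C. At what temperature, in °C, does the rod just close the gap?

α·L₀·ΔT = 0.16 mm ⇒ ΔT = 0.16 / (4.26×10⁻⁶ × 458.0) = 82.01 K.
T = 29.2 + 82.01 = 111.2 °C.

111 °C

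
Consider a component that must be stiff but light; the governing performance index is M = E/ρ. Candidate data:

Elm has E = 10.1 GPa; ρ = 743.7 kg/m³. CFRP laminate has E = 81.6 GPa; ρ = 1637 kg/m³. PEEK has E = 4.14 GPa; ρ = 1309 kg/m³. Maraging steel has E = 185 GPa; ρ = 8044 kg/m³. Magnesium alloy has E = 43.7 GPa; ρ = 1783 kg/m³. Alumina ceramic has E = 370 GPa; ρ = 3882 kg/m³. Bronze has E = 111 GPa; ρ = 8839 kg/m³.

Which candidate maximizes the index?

Evaluate M for each candidate:
  alumina ceramic: M = 95.3 MN·m/kg
  CFRP laminate: M = 49.8 MN·m/kg
  magnesium alloy: M = 24.5 MN·m/kg
  maraging steel: M = 23.0 MN·m/kg
  elm: M = 13.6 MN·m/kg
  bronze: M = 12.6 MN·m/kg
  PEEK: M = 3.16 MN·m/kg
Alumina ceramic has the largest M.

alumina ceramic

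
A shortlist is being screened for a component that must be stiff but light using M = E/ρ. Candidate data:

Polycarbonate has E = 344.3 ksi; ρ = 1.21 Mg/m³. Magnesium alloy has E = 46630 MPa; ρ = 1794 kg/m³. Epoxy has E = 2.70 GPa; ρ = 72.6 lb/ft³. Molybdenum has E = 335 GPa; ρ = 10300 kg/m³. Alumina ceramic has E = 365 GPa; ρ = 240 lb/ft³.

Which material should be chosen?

alumina ceramic

Convert each candidate to consistent units, then evaluate M:
  polycarbonate: E = 2.374 GPa, ρ = 1210 kg/m³
  magnesium alloy: E = 46.63 GPa, ρ = 1794 kg/m³
  epoxy: E = 2.700 GPa, ρ = 1163 kg/m³
  molybdenum: E = 335.0 GPa, ρ = 10300 kg/m³
  alumina ceramic: E = 365.0 GPa, ρ = 3844 kg/m³
  alumina ceramic: M = 94.9 MN·m/kg
  molybdenum: M = 32.5 MN·m/kg
  magnesium alloy: M = 26.0 MN·m/kg
  epoxy: M = 2.32 MN·m/kg
  polycarbonate: M = 1.96 MN·m/kg
Highest index: alumina ceramic.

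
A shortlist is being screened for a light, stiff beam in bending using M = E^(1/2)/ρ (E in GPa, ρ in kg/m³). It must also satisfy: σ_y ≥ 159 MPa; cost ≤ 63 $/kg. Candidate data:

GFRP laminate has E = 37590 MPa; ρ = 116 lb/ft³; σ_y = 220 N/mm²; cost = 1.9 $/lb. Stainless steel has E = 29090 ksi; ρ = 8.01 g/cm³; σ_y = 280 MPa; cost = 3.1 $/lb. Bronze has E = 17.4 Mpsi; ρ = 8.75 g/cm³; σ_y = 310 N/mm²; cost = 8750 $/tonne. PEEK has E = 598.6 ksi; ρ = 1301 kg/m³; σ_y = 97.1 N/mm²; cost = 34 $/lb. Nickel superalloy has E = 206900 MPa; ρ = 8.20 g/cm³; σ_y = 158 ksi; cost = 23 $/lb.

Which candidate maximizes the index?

Screen on constraints: σ_y ≥ 159 MPa; cost ≤ 63 $/kg. Survivors: GFRP laminate, stainless steel, bronze, nickel superalloy.
Putting every candidate on a common basis:
  GFRP laminate: E = 37.59 GPa, ρ = 1858 kg/m³
  stainless steel: E = 200.6 GPa, ρ = 8010 kg/m³
  bronze: E = 120.0 GPa, ρ = 8750 kg/m³
  nickel superalloy: E = 206.9 GPa, ρ = 8200 kg/m³
  GFRP laminate: M = 3.30×10⁻³
  stainless steel: M = 1.77×10⁻³
  nickel superalloy: M = 1.75×10⁻³
  bronze: M = 1.25×10⁻³
GFRP laminate ranks first.

GFRP laminate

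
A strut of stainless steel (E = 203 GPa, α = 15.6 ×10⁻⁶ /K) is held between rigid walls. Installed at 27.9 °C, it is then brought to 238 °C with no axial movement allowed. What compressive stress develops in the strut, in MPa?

ΔT = 210.1 K. Constrained thermal stress σ = E·α·ΔT = 203.0×10³ MPa × 15.6×10⁻⁶ × 210.1 = 665 MPa (compressive).

665 MPa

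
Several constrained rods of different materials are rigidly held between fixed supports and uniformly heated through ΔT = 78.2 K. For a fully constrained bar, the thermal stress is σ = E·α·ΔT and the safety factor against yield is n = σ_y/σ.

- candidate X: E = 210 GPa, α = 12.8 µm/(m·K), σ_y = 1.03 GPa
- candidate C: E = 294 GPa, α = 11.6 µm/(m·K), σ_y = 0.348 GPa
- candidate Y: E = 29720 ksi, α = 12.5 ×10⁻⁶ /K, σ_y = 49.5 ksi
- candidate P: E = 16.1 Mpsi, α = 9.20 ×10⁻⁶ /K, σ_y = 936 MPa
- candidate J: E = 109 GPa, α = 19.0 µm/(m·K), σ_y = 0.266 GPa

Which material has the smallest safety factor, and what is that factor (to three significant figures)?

Converting E to GPa, α to ×10⁻⁶/K, σ_y to MPa, then σ and n for each:
  candidate X: E = 210.0, α = 12.8, σ_y = 1030 → σ = 210 MPa, n = 4.90
  candidate C: E = 294.0, α = 11.6, σ_y = 348.0 → σ = 267 MPa, n = 1.30
  candidate Y: E = 204.9, α = 12.5, σ_y = 341.3 → σ = 200 MPa, n = 1.70
  candidate P: E = 111.0, α = 9.20, σ_y = 936.0 → σ = 79.9 MPa, n = 11.7
  candidate J: E = 109.0, α = 19.0, σ_y = 266.0 → σ = 162 MPa, n = 1.64
Smallest n: candidate C with n = 1.30.

candidate C, n = 1.30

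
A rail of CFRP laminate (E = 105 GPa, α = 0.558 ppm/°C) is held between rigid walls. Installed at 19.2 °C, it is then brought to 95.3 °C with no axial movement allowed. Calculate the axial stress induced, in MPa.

ΔT = 76.10 K. Constrained thermal stress σ = E·α·ΔT = 105.0×10³ MPa × 0.558×10⁻⁶ × 76.10 = 4.46 MPa (compressive).

4.46 MPa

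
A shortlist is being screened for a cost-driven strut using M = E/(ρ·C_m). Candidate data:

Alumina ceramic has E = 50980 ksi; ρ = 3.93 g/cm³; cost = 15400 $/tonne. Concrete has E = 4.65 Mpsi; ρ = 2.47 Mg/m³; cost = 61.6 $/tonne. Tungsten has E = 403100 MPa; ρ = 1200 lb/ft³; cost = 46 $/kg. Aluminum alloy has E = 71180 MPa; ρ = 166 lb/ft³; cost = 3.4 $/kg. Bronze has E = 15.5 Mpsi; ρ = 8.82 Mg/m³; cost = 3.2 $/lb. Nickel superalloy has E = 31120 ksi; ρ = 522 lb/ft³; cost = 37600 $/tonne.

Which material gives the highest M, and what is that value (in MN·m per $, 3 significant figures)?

After converting to SI:
  alumina ceramic: E = 351.5 GPa, ρ = 3930 kg/m³, cost = 15.40 $/kg
  concrete: E = 32.06 GPa, ρ = 2470 kg/m³, cost = 0.06160 $/kg
  tungsten: E = 403.1 GPa, ρ = 19220 kg/m³, cost = 46.00 $/kg
  aluminum alloy: E = 71.18 GPa, ρ = 2659 kg/m³, cost = 3.400 $/kg
  bronze: E = 106.9 GPa, ρ = 8820 kg/m³, cost = 7.055 $/kg
  nickel superalloy: E = 214.6 GPa, ρ = 8362 kg/m³, cost = 37.60 $/kg
  concrete: M = 211 MN·m per $
  aluminum alloy: M = 7.87 MN·m per $
  alumina ceramic: M = 5.81 MN·m per $
  bronze: M = 1.72 MN·m per $
  nickel superalloy: M = 0.682 MN·m per $
  tungsten: M = 0.456 MN·m per $
Highest index: concrete.

concrete, M = 211 MN·m per $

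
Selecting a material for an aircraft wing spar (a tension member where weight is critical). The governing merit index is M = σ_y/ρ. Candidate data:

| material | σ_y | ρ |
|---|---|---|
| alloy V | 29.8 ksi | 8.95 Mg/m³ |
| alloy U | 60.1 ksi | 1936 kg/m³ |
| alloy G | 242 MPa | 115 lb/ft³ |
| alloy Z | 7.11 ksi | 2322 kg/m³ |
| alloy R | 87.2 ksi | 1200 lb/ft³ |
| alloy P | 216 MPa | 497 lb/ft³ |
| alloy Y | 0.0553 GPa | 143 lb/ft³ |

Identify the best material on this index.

alloy U

Normalizing units and computing the index:
  alloy V: σ_y = 205.5 MPa, ρ = 8950 kg/m³
  alloy U: σ_y = 414.4 MPa, ρ = 1936 kg/m³
  alloy G: σ_y = 242.0 MPa, ρ = 1842 kg/m³
  alloy Z: σ_y = 49.02 MPa, ρ = 2322 kg/m³
  alloy R: σ_y = 601.2 MPa, ρ = 19220 kg/m³
  alloy P: σ_y = 216.0 MPa, ρ = 7961 kg/m³
  alloy Y: σ_y = 55.30 MPa, ρ = 2291 kg/m³
  alloy U: M = 214 kN·m/kg
  alloy G: M = 131 kN·m/kg
  alloy R: M = 31.3 kN·m/kg
  alloy P: M = 27.1 kN·m/kg
  alloy Y: M = 24.1 kN·m/kg
  alloy V: M = 23.0 kN·m/kg
  alloy Z: M = 21.1 kN·m/kg
Alloy U has the largest M.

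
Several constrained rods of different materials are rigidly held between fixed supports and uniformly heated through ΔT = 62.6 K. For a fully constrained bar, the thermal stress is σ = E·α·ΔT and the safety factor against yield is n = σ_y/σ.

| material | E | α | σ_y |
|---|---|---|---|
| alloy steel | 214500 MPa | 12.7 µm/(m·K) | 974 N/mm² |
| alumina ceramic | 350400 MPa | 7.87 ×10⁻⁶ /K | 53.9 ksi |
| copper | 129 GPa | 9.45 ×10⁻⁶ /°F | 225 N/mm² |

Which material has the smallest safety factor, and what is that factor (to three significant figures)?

copper, n = 1.64

In consistent units (E in GPa, α in ×10⁻⁶/K, σ_y in MPa):
  alloy steel: E = 214.5, α = 12.7, σ_y = 974.0 → σ = 171 MPa, n = 5.71
  alumina ceramic: E = 350.4, α = 7.87, σ_y = 371.6 → σ = 173 MPa, n = 2.15
  copper: E = 129.0, α = 17.0, σ_y = 225.0 → σ = 137 MPa, n = 1.64
The minimum is copper at n = 1.64.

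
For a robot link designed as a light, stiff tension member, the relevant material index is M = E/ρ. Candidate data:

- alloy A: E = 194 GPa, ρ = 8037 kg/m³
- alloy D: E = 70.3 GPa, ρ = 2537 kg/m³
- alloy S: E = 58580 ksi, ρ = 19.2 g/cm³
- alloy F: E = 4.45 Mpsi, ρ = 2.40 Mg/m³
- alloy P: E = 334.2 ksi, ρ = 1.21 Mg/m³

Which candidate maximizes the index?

alloy D

After converting to SI:
  alloy A: E = 194.0 GPa, ρ = 8037 kg/m³
  alloy D: E = 70.30 GPa, ρ = 2537 kg/m³
  alloy S: E = 403.9 GPa, ρ = 19200 kg/m³
  alloy F: E = 30.68 GPa, ρ = 2400 kg/m³
  alloy P: E = 2.304 GPa, ρ = 1210 kg/m³
  alloy D: M = 27.7 MN·m/kg
  alloy A: M = 24.1 MN·m/kg
  alloy S: M = 21.0 MN·m/kg
  alloy F: M = 12.8 MN·m/kg
  alloy P: M = 1.90 MN·m/kg
Highest index: alloy D.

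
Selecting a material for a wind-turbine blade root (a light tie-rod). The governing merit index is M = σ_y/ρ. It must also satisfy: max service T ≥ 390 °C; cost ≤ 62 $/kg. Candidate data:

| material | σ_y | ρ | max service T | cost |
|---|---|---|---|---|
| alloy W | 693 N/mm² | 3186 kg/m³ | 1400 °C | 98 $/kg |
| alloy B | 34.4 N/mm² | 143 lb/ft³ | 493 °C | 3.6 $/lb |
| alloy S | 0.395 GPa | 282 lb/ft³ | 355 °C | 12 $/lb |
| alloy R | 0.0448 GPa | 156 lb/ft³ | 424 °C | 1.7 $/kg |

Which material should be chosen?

Screen on constraints: max service T ≥ 390 °C; cost ≤ 62 $/kg. Survivors: alloy B, alloy R.
Putting every candidate on a common basis:
  alloy B: σ_y = 34.40 MPa, ρ = 2291 kg/m³
  alloy R: σ_y = 44.80 MPa, ρ = 2499 kg/m³
  alloy R: M = 17.9 kN·m/kg
  alloy B: M = 15.0 kN·m/kg
Highest index: alloy R.

alloy R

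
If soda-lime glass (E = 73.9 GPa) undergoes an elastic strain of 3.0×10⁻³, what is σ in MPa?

222 MPa

σ = E·ε = 73900 MPa × 3.0×10⁻³ = 222 MPa.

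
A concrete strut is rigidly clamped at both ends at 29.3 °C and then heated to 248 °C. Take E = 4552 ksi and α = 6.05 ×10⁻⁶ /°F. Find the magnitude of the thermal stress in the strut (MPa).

E = 4552 ksi = 31.38 GPa.
α = 6.05×10⁻⁶/°F × 9/5 = 10.9×10⁻⁶/K.
ΔT = 218.7 K. Constrained thermal stress σ = E·α·ΔT = 31.38×10³ MPa × 10.9×10⁻⁶ × 218.7 = 74.7 MPa (compressive).

74.7 MPa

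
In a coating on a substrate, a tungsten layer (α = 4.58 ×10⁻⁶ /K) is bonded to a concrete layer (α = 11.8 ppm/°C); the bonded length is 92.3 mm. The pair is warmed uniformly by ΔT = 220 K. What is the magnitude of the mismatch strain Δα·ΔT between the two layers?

Δα = |4.58 − 11.8|×10⁻⁶/K = 7.22×10⁻⁶/K.
Mismatch strain = Δα·ΔT = 7.22×10⁻⁶ × 220.0 = 1.59×10⁻³.

1.59×10⁻³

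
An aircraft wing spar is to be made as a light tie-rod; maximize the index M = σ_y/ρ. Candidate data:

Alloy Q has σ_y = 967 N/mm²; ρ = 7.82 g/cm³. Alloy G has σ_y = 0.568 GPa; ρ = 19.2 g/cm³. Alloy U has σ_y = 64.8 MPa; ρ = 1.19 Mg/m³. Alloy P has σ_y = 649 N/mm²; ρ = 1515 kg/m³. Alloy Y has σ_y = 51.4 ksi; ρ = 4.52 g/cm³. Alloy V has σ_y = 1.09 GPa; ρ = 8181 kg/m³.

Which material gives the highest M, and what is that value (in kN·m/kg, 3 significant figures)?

Normalizing units and computing the index:
  alloy Q: σ_y = 967.0 MPa, ρ = 7820 kg/m³
  alloy G: σ_y = 568.0 MPa, ρ = 19200 kg/m³
  alloy U: σ_y = 64.80 MPa, ρ = 1190 kg/m³
  alloy P: σ_y = 649.0 MPa, ρ = 1515 kg/m³
  alloy Y: σ_y = 354.4 MPa, ρ = 4520 kg/m³
  alloy V: σ_y = 1090 MPa, ρ = 8181 kg/m³
  alloy P: M = 428 kN·m/kg
  alloy V: M = 133 kN·m/kg
  alloy Q: M = 124 kN·m/kg
  alloy Y: M = 78.4 kN·m/kg
  alloy U: M = 54.5 kN·m/kg
  alloy G: M = 29.6 kN·m/kg
The maximum is for alloy P.

alloy P, M = 428 kN·m/kg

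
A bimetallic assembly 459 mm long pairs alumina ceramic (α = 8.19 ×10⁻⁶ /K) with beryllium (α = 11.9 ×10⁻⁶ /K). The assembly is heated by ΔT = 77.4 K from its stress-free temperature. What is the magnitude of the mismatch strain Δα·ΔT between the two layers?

2.87×10⁻⁴

Δα = |8.19 − 11.9|×10⁻⁶/K = 3.71×10⁻⁶/K.
Mismatch strain = Δα·ΔT = 3.71×10⁻⁶ × 77.4 = 2.87×10⁻⁴.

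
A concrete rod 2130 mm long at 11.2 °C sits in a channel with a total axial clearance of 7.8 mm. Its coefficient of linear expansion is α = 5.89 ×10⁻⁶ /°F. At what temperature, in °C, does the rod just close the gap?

α = 5.89×10⁻⁶/°F × 9/5 = 10.6×10⁻⁶/K.
α·L₀·ΔT = 7.8 mm ⇒ ΔT = 7.8 / (10.6×10⁻⁶ × 2130.0) = 345.4 K.
T = 11.2 + 345.4 = 356.6 °C.

357 °C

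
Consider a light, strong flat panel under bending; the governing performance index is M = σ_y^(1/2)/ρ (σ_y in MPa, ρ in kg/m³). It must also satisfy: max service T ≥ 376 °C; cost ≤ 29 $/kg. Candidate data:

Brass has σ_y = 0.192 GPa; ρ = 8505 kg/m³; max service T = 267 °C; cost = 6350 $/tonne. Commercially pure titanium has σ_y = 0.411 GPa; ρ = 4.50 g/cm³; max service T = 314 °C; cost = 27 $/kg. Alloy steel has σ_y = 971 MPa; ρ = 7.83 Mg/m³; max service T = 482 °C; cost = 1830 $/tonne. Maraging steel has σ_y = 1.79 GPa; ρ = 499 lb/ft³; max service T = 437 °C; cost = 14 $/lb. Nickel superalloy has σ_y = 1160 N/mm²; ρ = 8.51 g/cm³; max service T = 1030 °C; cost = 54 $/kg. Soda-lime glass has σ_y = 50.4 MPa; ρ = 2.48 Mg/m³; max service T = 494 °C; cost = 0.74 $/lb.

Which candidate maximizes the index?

alloy steel

Screen on constraints: max service T ≥ 376 °C; cost ≤ 29 $/kg. Survivors: alloy steel, soda-lime glass.
After converting to SI:
  alloy steel: σ_y = 971.0 MPa, ρ = 7830 kg/m³
  soda-lime glass: σ_y = 50.40 MPa, ρ = 2480 kg/m³
  alloy steel: M = 3.98×10⁻³
  soda-lime glass: M = 2.86×10⁻³
Alloy steel has the largest M.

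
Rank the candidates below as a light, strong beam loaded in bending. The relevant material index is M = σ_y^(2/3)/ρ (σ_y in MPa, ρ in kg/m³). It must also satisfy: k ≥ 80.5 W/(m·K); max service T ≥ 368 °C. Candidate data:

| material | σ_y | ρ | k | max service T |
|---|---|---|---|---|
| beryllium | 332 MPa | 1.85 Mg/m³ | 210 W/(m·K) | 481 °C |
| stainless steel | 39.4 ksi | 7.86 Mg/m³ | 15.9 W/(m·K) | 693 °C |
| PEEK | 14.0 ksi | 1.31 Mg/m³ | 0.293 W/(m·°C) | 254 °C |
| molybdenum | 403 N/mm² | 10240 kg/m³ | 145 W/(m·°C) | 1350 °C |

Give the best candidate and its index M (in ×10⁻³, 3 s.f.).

beryllium, M = 25.9×10⁻³

Screen on constraints: k ≥ 80.5 W/(m·K); max service T ≥ 368 °C. Survivors: beryllium, molybdenum.
Putting every candidate on a common basis:
  beryllium: σ_y = 332.0 MPa, ρ = 1850 kg/m³
  molybdenum: σ_y = 403.0 MPa, ρ = 10240 kg/m³
  beryllium: M = 25.9×10⁻³
  molybdenum: M = 5.33×10⁻³
Highest index: beryllium.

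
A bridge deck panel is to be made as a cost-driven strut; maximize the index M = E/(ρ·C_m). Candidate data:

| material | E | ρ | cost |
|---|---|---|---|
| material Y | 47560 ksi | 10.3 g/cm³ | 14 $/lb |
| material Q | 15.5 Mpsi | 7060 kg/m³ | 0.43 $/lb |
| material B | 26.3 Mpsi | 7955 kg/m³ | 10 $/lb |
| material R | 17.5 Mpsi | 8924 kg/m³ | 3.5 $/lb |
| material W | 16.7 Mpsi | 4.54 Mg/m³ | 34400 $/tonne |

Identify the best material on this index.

material Q

Putting every candidate on a common basis:
  material Y: E = 327.9 GPa, ρ = 10300 kg/m³, cost = 30.86 $/kg
  material Q: E = 106.9 GPa, ρ = 7060 kg/m³, cost = 0.9480 $/kg
  material B: E = 181.3 GPa, ρ = 7955 kg/m³, cost = 22.05 $/kg
  material R: E = 120.7 GPa, ρ = 8924 kg/m³, cost = 7.716 $/kg
  material W: E = 115.1 GPa, ρ = 4540 kg/m³, cost = 34.40 $/kg
  material Q: M = 16.0 MN·m per $
  material R: M = 1.75 MN·m per $
  material B: M = 1.03 MN·m per $
  material Y: M = 1.03 MN·m per $
  material W: M = 0.737 MN·m per $
The maximum is for material Q.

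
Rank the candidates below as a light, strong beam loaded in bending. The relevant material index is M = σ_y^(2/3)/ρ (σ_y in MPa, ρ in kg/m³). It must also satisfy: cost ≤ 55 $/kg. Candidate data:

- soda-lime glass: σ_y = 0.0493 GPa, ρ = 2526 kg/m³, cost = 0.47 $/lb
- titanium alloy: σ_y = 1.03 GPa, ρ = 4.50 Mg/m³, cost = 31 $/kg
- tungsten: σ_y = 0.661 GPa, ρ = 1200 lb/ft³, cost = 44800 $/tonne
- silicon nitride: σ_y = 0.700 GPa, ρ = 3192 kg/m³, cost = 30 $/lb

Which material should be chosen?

Screen on constraints: cost ≤ 55 $/kg. Survivors: soda-lime glass, titanium alloy, tungsten.
After converting to SI:
  soda-lime glass: σ_y = 49.30 MPa, ρ = 2526 kg/m³
  titanium alloy: σ_y = 1030 MPa, ρ = 4500 kg/m³
  tungsten: σ_y = 661.0 MPa, ρ = 19220 kg/m³
  titanium alloy: M = 22.7×10⁻³
  soda-lime glass: M = 5.32×10⁻³
  tungsten: M = 3.95×10⁻³
Titanium alloy has the largest M.

titanium alloy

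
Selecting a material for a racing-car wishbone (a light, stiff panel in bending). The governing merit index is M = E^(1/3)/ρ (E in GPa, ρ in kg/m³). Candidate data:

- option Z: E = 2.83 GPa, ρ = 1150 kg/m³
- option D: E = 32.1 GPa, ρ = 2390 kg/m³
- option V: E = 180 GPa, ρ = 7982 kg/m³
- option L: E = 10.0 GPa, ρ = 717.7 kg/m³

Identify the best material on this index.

Evaluate M for each candidate:
  option L: M = 3.00×10⁻³
  option D: M = 1.33×10⁻³
  option Z: M = 1.23×10⁻³
  option V: M = 0.707×10⁻³
The maximum is for option L.

option L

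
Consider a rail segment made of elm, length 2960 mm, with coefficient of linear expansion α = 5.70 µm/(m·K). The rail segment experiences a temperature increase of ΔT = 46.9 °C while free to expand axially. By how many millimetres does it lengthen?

ΔL = α·L₀·ΔT = 5.70×10⁻⁶ × 2960 mm × 46.90 K = 0.791 mm.

0.791 mm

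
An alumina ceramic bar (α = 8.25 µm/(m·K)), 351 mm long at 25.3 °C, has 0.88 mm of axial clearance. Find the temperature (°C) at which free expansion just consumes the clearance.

329 °C

α·L₀·ΔT = 0.88 mm ⇒ ΔT = 0.88 / (8.25×10⁻⁶ × 351.0) = 303.9 K.
T = 25.3 + 303.9 = 329.2 °C.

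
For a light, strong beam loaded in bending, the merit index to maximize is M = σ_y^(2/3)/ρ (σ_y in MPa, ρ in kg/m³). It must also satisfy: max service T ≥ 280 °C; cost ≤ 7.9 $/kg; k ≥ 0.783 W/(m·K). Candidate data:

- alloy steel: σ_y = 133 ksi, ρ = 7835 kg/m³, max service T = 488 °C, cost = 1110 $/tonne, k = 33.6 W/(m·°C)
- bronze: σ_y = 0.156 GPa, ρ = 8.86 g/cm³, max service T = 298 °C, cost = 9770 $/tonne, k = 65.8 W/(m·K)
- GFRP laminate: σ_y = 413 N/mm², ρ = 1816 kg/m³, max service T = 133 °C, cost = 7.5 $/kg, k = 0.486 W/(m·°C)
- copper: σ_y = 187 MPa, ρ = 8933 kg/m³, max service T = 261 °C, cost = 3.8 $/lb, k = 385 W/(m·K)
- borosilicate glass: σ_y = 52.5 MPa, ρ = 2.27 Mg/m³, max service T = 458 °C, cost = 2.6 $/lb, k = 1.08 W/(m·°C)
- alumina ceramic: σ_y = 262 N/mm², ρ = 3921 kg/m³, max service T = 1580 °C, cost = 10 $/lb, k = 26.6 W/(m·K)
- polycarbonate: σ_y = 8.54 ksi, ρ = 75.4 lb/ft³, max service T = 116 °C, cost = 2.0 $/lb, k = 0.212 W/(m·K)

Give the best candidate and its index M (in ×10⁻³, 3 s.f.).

Screen on constraints: max service T ≥ 280 °C; cost ≤ 7.9 $/kg; k ≥ 0.783 W/(m·K). Survivors: alloy steel, borosilicate glass.
Convert each candidate to consistent units, then evaluate M:
  alloy steel: σ_y = 917.0 MPa, ρ = 7835 kg/m³
  borosilicate glass: σ_y = 52.50 MPa, ρ = 2270 kg/m³
  alloy steel: M = 12.0×10⁻³
  borosilicate glass: M = 6.18×10⁻³
The maximum is for alloy steel.

alloy steel, M = 12.0×10⁻³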